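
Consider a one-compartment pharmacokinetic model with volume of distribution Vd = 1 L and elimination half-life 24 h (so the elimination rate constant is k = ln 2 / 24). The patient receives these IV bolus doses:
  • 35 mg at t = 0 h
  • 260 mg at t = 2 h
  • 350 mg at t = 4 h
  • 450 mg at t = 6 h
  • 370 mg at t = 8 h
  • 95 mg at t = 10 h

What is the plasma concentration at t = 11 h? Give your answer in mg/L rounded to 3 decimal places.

1332.975 mg/L

k = ln 2 / 24 = 0.02888 per h
Dose 1 (35 mg at t=0 h): 35·exp(−0.02888·11) = 25.474 mg/L
Dose 2 (260 mg at t=2 h): 260·exp(−0.02888·9) = 200.487 mg/L
Dose 3 (350 mg at t=4 h): 350·exp(−0.02888·7) = 285.935 mg/L
Dose 4 (450 mg at t=6 h): 450·exp(−0.02888·5) = 389.491 mg/L
Dose 5 (370 mg at t=8 h): 370·exp(−0.02888·3) = 339.291 mg/L
Dose 6 (95 mg at t=10 h): 95·exp(−0.02888·1) = 92.296 mg/L
C(11) = 25.474 + 200.487 + 285.935 + 389.491 + 339.291 + 92.296 = 1332.975 mg/L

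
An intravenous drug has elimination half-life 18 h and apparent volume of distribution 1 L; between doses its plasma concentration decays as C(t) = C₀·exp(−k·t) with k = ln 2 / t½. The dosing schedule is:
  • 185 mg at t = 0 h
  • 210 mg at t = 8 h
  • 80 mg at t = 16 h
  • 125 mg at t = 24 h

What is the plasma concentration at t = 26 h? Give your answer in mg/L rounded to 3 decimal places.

k = ln 2 / 18 = 0.03851 per h
Dose 1 (185 mg at t=0 h): 185·exp(−0.03851·26) = 67.975 mg/L
Dose 2 (210 mg at t=8 h): 210·exp(−0.03851·18) = 105.000 mg/L
Dose 3 (80 mg at t=16 h): 80·exp(−0.03851·10) = 54.432 mg/L
Dose 4 (125 mg at t=24 h): 125·exp(−0.03851·2) = 115.734 mg/L
C(26) = 67.975 + 105.000 + 54.432 + 115.734 = 343.141 mg/L

343.141 mg/L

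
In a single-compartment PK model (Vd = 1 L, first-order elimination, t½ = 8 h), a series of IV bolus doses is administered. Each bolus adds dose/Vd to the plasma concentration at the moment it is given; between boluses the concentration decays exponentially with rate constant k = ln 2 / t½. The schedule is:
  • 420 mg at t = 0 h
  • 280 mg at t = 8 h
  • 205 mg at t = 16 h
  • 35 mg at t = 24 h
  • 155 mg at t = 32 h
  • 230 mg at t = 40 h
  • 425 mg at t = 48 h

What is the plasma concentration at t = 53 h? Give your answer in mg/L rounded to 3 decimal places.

396.347 mg/L

k = ln 2 / 8 = 0.08664 per h
Dose 1 (420 mg at t=0 h): 420·exp(−0.08664·53) = 4.255 mg/L
Dose 2 (280 mg at t=8 h): 280·exp(−0.08664·45) = 5.674 mg/L
Dose 3 (205 mg at t=16 h): 205·exp(−0.08664·37) = 8.308 mg/L
Dose 4 (35 mg at t=24 h): 35·exp(−0.08664·29) = 2.837 mg/L
Dose 5 (155 mg at t=32 h): 155·exp(−0.08664·21) = 25.126 mg/L
Dose 6 (230 mg at t=40 h): 230·exp(−0.08664·13) = 74.568 mg/L
Dose 7 (425 mg at t=48 h): 425·exp(−0.08664·5) = 275.578 mg/L
C(53) = 4.255 + 5.674 + 8.308 + 2.837 + 25.126 + 74.568 + 275.578 = 396.347 mg/L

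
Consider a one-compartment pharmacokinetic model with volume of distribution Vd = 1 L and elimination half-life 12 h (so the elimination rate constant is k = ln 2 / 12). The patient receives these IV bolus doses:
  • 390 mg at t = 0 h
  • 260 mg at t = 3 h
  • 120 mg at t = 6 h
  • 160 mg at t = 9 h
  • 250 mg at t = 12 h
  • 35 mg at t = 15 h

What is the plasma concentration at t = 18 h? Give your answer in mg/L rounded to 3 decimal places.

608.547 mg/L

k = ln 2 / 12 = 0.05776 per h
Dose 1 (390 mg at t=0 h): 390·exp(−0.05776·18) = 137.886 mg/L
Dose 2 (260 mg at t=3 h): 260·exp(−0.05776·15) = 109.317 mg/L
Dose 3 (120 mg at t=6 h): 120·exp(−0.05776·12) = 60.000 mg/L
Dose 4 (160 mg at t=9 h): 160·exp(−0.05776·9) = 95.137 mg/L
Dose 5 (250 mg at t=12 h): 250·exp(−0.05776·6) = 176.777 mg/L
Dose 6 (35 mg at t=15 h): 35·exp(−0.05776·3) = 29.431 mg/L
C(18) = 137.886 + 109.317 + 60.000 + 95.137 + 176.777 + 29.431 = 608.547 mg/L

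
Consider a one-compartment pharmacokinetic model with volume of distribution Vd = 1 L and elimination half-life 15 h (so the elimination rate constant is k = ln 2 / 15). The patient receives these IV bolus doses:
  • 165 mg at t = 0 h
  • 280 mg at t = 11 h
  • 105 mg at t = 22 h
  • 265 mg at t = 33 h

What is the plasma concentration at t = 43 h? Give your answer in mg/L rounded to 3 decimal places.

293.170 mg/L

k = ln 2 / 15 = 0.04621 per h
Dose 1 (165 mg at t=0 h): 165·exp(−0.04621·43) = 22.622 mg/L
Dose 2 (280 mg at t=11 h): 280·exp(−0.04621·32) = 63.821 mg/L
Dose 3 (105 mg at t=22 h): 105·exp(−0.04621·21) = 39.788 mg/L
Dose 4 (265 mg at t=33 h): 265·exp(−0.04621·10) = 166.940 mg/L
C(43) = 22.622 + 63.821 + 39.788 + 166.940 = 293.170 mg/L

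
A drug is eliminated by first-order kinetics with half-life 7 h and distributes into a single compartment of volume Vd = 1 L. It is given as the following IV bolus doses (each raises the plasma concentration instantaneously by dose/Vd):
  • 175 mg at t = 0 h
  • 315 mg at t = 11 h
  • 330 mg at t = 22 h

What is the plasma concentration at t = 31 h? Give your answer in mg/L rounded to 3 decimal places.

k = ln 2 / 7 = 0.09902 per h
Dose 1 (175 mg at t=0 h): 175·exp(−0.09902·31) = 8.127 mg/L
Dose 2 (315 mg at t=11 h): 315·exp(−0.09902·20) = 43.474 mg/L
Dose 3 (330 mg at t=22 h): 330·exp(−0.09902·9) = 135.355 mg/L
C(31) = 8.127 + 43.474 + 135.355 = 186.955 mg/L

186.955 mg/L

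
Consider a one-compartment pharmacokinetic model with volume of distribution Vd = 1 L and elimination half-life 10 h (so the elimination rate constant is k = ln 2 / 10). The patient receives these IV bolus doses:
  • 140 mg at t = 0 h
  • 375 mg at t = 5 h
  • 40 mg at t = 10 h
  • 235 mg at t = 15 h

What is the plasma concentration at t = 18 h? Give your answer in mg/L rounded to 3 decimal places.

k = ln 2 / 10 = 0.06931 per h
Dose 1 (140 mg at t=0 h): 140·exp(−0.06931·18) = 40.204 mg/L
Dose 2 (375 mg at t=5 h): 375·exp(−0.06931·13) = 152.297 mg/L
Dose 3 (40 mg at t=10 h): 40·exp(−0.06931·8) = 22.974 mg/L
Dose 4 (235 mg at t=15 h): 235·exp(−0.06931·3) = 190.879 mg/L
C(18) = 40.204 + 152.297 + 22.974 + 190.879 = 406.355 mg/L

406.355 mg/L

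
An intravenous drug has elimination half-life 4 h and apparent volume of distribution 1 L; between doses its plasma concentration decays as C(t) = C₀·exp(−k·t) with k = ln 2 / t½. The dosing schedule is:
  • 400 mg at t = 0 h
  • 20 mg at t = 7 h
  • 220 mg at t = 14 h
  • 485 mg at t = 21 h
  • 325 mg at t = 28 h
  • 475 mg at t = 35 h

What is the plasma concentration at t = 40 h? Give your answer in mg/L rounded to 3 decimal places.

k = ln 2 / 4 = 0.17329 per h
Dose 1 (400 mg at t=0 h): 400·exp(−0.17329·40) = 0.391 mg/L
Dose 2 (20 mg at t=7 h): 20·exp(−0.17329·33) = 0.066 mg/L
Dose 3 (220 mg at t=14 h): 220·exp(−0.17329·26) = 2.431 mg/L
Dose 4 (485 mg at t=21 h): 485·exp(−0.17329·19) = 18.024 mg/L
Dose 5 (325 mg at t=28 h): 325·exp(−0.17329·12) = 40.625 mg/L
Dose 6 (475 mg at t=35 h): 475·exp(−0.17329·5) = 199.713 mg/L
C(40) = 0.391 + 0.066 + 2.431 + 18.024 + 40.625 + 199.713 = 261.249 mg/L

261.249 mg/L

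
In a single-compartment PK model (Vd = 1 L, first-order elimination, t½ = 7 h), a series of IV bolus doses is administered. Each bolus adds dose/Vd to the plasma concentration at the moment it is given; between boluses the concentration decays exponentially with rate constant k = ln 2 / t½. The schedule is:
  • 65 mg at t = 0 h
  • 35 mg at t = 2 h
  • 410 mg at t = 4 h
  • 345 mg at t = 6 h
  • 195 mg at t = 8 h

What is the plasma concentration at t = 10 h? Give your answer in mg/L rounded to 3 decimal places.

k = ln 2 / 7 = 0.09902 per h
Dose 1 (65 mg at t=0 h): 65·exp(−0.09902·10) = 24.147 mg/L
Dose 2 (35 mg at t=2 h): 35·exp(−0.09902·8) = 15.850 mg/L
Dose 3 (410 mg at t=4 h): 410·exp(−0.09902·6) = 226.338 mg/L
Dose 4 (345 mg at t=6 h): 345·exp(−0.09902·4) = 232.168 mg/L
Dose 5 (195 mg at t=8 h): 195·exp(−0.09902·2) = 159.965 mg/L
C(10) = 24.147 + 15.850 + 226.338 + 232.168 + 159.965 = 658.469 mg/L

658.469 mg/L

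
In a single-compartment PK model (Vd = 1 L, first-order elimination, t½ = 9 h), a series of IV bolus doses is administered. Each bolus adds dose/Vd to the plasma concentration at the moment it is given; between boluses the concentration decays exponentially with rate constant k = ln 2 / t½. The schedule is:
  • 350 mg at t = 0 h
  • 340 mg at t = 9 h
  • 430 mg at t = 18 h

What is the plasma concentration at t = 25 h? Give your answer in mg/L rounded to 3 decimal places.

k = ln 2 / 9 = 0.07702 per h
Dose 1 (350 mg at t=0 h): 350·exp(−0.07702·25) = 51.036 mg/L
Dose 2 (340 mg at t=9 h): 340·exp(−0.07702·16) = 99.155 mg/L
Dose 3 (430 mg at t=18 h): 430·exp(−0.07702·7) = 250.804 mg/L
C(25) = 51.036 + 99.155 + 250.804 = 400.994 mg/L

400.994 mg/L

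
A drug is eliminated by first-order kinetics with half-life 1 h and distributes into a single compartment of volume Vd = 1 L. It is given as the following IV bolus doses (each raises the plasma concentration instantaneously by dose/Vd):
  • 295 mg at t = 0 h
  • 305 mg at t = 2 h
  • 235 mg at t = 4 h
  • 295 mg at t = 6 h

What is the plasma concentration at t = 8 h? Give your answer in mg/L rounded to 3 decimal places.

k = ln 2 / 1 = 0.69315 per h
Dose 1 (295 mg at t=0 h): 295·exp(−0.69315·8) = 1.152 mg/L
Dose 2 (305 mg at t=2 h): 305·exp(−0.69315·6) = 4.766 mg/L
Dose 3 (235 mg at t=4 h): 235·exp(−0.69315·4) = 14.688 mg/L
Dose 4 (295 mg at t=6 h): 295·exp(−0.69315·2) = 73.750 mg/L
C(8) = 1.152 + 4.766 + 14.688 + 73.750 = 94.355 mg/L

94.355 mg/L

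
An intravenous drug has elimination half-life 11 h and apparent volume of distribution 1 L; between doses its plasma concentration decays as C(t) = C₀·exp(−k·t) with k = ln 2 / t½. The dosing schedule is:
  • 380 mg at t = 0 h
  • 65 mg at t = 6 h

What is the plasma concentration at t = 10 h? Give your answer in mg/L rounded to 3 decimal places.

k = ln 2 / 11 = 0.06301 per h
Dose 1 (380 mg at t=0 h): 380·exp(−0.06301·10) = 202.358 mg/L
Dose 2 (65 mg at t=6 h): 65·exp(−0.06301·4) = 50.518 mg/L
C(10) = 202.358 + 50.518 = 252.876 mg/L

252.876 mg/L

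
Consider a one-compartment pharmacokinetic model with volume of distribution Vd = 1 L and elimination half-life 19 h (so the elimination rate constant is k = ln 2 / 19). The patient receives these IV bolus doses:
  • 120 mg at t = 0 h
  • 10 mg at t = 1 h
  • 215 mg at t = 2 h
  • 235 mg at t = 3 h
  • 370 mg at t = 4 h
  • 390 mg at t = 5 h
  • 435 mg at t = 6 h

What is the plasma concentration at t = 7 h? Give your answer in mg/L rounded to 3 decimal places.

1596.850 mg/L

k = ln 2 / 19 = 0.03648 per h
Dose 1 (120 mg at t=0 h): 120·exp(−0.03648·7) = 92.956 mg/L
Dose 2 (10 mg at t=1 h): 10·exp(−0.03648·6) = 8.034 mg/L
Dose 3 (215 mg at t=2 h): 215·exp(−0.03648·5) = 179.151 mg/L
Dose 4 (235 mg at t=3 h): 235·exp(−0.03648·4) = 203.092 mg/L
Dose 5 (370 mg at t=4 h): 370·exp(−0.03648·3) = 331.643 mg/L
Dose 6 (390 mg at t=5 h): 390·exp(−0.03648·2) = 362.558 mg/L
Dose 7 (435 mg at t=6 h): 435·exp(−0.03648·1) = 419.417 mg/L
C(7) = 92.956 + 8.034 + 179.151 + 203.092 + 331.643 + 362.558 + 419.417 = 1596.850 mg/L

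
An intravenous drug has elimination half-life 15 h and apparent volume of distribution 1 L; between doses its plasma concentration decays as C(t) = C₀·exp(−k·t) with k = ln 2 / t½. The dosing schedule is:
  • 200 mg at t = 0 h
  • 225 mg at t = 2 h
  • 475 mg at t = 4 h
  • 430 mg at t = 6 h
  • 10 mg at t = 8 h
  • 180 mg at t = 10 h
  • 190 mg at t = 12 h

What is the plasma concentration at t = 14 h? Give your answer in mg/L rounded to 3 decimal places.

1160.729 mg/L

k = ln 2 / 15 = 0.04621 per h
Dose 1 (200 mg at t=0 h): 200·exp(−0.04621·14) = 104.729 mg/L
Dose 2 (225 mg at t=2 h): 225·exp(−0.04621·12) = 129.229 mg/L
Dose 3 (475 mg at t=4 h): 475·exp(−0.04621·10) = 299.231 mg/L
Dose 4 (430 mg at t=6 h): 430·exp(−0.04621·8) = 297.111 mg/L
Dose 5 (10 mg at t=8 h): 10·exp(−0.04621·6) = 7.579 mg/L
Dose 6 (180 mg at t=10 h): 180·exp(−0.04621·4) = 149.623 mg/L
Dose 7 (190 mg at t=12 h): 190·exp(−0.04621·2) = 173.227 mg/L
C(14) = 104.729 + 129.229 + 299.231 + 297.111 + 7.579 + 149.623 + 173.227 = 1160.729 mg/L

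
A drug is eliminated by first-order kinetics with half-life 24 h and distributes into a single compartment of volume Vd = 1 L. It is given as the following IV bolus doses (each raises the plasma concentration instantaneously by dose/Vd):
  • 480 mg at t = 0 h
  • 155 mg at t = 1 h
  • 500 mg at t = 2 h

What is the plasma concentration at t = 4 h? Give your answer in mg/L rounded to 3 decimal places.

k = ln 2 / 24 = 0.02888 per h
Dose 1 (480 mg at t=0 h): 480·exp(−0.02888·4) = 427.631 mg/L
Dose 2 (155 mg at t=1 h): 155·exp(−0.02888·3) = 142.136 mg/L
Dose 3 (500 mg at t=2 h): 500·exp(−0.02888·2) = 471.937 mg/L
C(4) = 427.631 + 142.136 + 471.937 = 1041.704 mg/L

1041.704 mg/L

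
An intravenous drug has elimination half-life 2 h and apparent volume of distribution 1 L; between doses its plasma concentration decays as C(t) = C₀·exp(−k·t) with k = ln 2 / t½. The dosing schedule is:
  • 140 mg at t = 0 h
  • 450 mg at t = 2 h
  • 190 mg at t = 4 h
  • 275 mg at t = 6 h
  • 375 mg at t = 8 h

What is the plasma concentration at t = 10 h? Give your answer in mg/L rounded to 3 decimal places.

k = ln 2 / 2 = 0.34657 per h
Dose 1 (140 mg at t=0 h): 140·exp(−0.34657·10) = 4.375 mg/L
Dose 2 (450 mg at t=2 h): 450·exp(−0.34657·8) = 28.125 mg/L
Dose 3 (190 mg at t=4 h): 190·exp(−0.34657·6) = 23.750 mg/L
Dose 4 (275 mg at t=6 h): 275·exp(−0.34657·4) = 68.750 mg/L
Dose 5 (375 mg at t=8 h): 375·exp(−0.34657·2) = 187.500 mg/L
C(10) = 4.375 + 28.125 + 23.750 + 68.750 + 187.500 = 312.500 mg/L

312.500 mg/L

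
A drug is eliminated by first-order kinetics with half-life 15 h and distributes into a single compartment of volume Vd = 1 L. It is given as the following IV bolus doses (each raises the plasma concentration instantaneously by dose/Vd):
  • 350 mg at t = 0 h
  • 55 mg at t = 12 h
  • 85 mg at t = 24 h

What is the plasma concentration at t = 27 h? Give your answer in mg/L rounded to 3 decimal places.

202.008 mg/L

k = ln 2 / 15 = 0.04621 per h
Dose 1 (350 mg at t=0 h): 350·exp(−0.04621·27) = 100.511 mg/L
Dose 2 (55 mg at t=12 h): 55·exp(−0.04621·15) = 27.500 mg/L
Dose 3 (85 mg at t=24 h): 85·exp(−0.04621·3) = 73.997 mg/L
C(27) = 100.511 + 27.500 + 73.997 = 202.008 mg/L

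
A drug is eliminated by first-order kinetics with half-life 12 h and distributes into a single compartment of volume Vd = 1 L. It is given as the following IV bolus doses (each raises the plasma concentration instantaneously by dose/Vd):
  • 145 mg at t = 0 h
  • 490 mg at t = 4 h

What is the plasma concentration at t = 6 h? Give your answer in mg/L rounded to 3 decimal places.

539.071 mg/L

k = ln 2 / 12 = 0.05776 per h
Dose 1 (145 mg at t=0 h): 145·exp(−0.05776·6) = 102.530 mg/L
Dose 2 (490 mg at t=4 h): 490·exp(−0.05776·2) = 436.540 mg/L
C(6) = 102.530 + 436.540 = 539.071 mg/L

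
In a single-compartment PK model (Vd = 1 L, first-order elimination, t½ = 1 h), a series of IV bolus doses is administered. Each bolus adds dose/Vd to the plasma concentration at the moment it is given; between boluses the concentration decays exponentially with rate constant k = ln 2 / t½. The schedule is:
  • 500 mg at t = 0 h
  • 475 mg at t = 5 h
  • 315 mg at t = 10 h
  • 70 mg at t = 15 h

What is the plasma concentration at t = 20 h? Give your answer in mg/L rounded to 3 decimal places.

k = ln 2 / 1 = 0.69315 per h
Dose 1 (500 mg at t=0 h): 500·exp(−0.69315·20) = 0.000 mg/L
Dose 2 (475 mg at t=5 h): 475·exp(−0.69315·15) = 0.014 mg/L
Dose 3 (315 mg at t=10 h): 315·exp(−0.69315·10) = 0.308 mg/L
Dose 4 (70 mg at t=15 h): 70·exp(−0.69315·5) = 2.188 mg/L
C(20) = 0.000 + 0.014 + 0.308 + 2.188 = 2.510 mg/L

2.510 mg/L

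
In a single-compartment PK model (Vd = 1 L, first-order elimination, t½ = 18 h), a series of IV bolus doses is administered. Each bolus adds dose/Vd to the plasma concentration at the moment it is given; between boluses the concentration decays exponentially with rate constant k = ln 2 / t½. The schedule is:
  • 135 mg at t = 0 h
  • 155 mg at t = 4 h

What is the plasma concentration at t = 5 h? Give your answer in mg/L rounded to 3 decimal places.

260.501 mg/L

k = ln 2 / 18 = 0.03851 per h
Dose 1 (135 mg at t=0 h): 135·exp(−0.03851·5) = 111.356 mg/L
Dose 2 (155 mg at t=4 h): 155·exp(−0.03851·1) = 149.145 mg/L
C(5) = 111.356 + 149.145 = 260.501 mg/L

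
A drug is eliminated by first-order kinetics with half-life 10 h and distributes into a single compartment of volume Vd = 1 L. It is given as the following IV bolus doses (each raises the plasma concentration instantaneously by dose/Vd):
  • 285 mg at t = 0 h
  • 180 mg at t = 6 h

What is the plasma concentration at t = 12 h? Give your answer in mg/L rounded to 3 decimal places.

242.809 mg/L

k = ln 2 / 10 = 0.06931 per h
Dose 1 (285 mg at t=0 h): 285·exp(−0.06931·12) = 124.053 mg/L
Dose 2 (180 mg at t=6 h): 180·exp(−0.06931·6) = 118.756 mg/L
C(12) = 124.053 + 118.756 = 242.809 mg/L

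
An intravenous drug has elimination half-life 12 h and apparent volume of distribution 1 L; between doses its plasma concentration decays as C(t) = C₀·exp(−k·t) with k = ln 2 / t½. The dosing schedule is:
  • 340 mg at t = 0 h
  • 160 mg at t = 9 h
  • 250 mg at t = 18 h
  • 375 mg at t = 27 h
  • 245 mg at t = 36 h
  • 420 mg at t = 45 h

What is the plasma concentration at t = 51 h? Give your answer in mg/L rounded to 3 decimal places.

k = ln 2 / 12 = 0.05776 per h
Dose 1 (340 mg at t=0 h): 340·exp(−0.05776·51) = 17.869 mg/L
Dose 2 (160 mg at t=9 h): 160·exp(−0.05776·42) = 14.142 mg/L
Dose 3 (250 mg at t=18 h): 250·exp(−0.05776·33) = 37.163 mg/L
Dose 4 (375 mg at t=27 h): 375·exp(−0.05776·24) = 93.750 mg/L
Dose 5 (245 mg at t=36 h): 245·exp(−0.05776·15) = 103.010 mg/L
Dose 6 (420 mg at t=45 h): 420·exp(−0.05776·6) = 296.985 mg/L
C(51) = 17.869 + 14.142 + 37.163 + 93.750 + 103.010 + 296.985 = 562.919 mg/L

562.919 mg/L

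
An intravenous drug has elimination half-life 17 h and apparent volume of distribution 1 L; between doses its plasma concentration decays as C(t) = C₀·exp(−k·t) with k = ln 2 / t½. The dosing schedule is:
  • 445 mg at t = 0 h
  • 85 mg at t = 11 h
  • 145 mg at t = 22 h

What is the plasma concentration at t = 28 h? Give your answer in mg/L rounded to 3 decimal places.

298.117 mg/L

k = ln 2 / 17 = 0.04077 per h
Dose 1 (445 mg at t=0 h): 445·exp(−0.04077·28) = 142.084 mg/L
Dose 2 (85 mg at t=11 h): 85·exp(−0.04077·17) = 42.500 mg/L
Dose 3 (145 mg at t=22 h): 145·exp(−0.04077·6) = 113.533 mg/L
C(28) = 142.084 + 42.500 + 113.533 = 298.117 mg/L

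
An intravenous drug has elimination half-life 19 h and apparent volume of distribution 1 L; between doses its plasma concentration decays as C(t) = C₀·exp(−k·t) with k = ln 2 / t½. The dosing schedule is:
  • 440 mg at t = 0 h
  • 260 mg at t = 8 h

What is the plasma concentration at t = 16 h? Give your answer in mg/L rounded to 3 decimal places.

439.633 mg/L

k = ln 2 / 19 = 0.03648 per h
Dose 1 (440 mg at t=0 h): 440·exp(−0.03648·16) = 245.445 mg/L
Dose 2 (260 mg at t=8 h): 260·exp(−0.03648·8) = 194.189 mg/L
C(16) = 245.445 + 194.189 = 439.633 mg/L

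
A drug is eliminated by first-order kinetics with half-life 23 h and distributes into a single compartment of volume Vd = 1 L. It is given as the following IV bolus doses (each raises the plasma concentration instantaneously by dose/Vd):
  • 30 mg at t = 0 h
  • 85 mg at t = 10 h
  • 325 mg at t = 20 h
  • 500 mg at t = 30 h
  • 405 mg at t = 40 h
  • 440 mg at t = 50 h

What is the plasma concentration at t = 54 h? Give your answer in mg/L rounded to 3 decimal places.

k = ln 2 / 23 = 0.03014 per h
Dose 1 (30 mg at t=0 h): 30·exp(−0.03014·54) = 5.893 mg/L
Dose 2 (85 mg at t=10 h): 85·exp(−0.03014·44) = 22.570 mg/L
Dose 3 (325 mg at t=20 h): 325·exp(−0.03014·34) = 116.649 mg/L
Dose 4 (500 mg at t=30 h): 500·exp(−0.03014·24) = 242.578 mg/L
Dose 5 (405 mg at t=40 h): 405·exp(−0.03014·14) = 265.595 mg/L
Dose 6 (440 mg at t=50 h): 440·exp(−0.03014·4) = 390.031 mg/L
C(54) = 5.893 + 22.570 + 116.649 + 242.578 + 265.595 + 390.031 = 1043.317 mg/L

1043.317 mg/L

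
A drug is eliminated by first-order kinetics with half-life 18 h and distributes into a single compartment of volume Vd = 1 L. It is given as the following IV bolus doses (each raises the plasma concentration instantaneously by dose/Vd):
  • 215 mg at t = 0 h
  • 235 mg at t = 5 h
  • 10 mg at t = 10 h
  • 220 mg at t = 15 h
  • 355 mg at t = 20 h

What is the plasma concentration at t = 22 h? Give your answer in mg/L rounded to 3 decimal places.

717.270 mg/L

k = ln 2 / 18 = 0.03851 per h
Dose 1 (215 mg at t=0 h): 215·exp(−0.03851·22) = 92.154 mg/L
Dose 2 (235 mg at t=5 h): 235·exp(−0.03851·17) = 122.113 mg/L
Dose 3 (10 mg at t=10 h): 10·exp(−0.03851·12) = 6.300 mg/L
Dose 4 (220 mg at t=15 h): 220·exp(−0.03851·7) = 168.018 mg/L
Dose 5 (355 mg at t=20 h): 355·exp(−0.03851·2) = 328.686 mg/L
C(22) = 92.154 + 122.113 + 6.300 + 168.018 + 328.686 = 717.270 mg/L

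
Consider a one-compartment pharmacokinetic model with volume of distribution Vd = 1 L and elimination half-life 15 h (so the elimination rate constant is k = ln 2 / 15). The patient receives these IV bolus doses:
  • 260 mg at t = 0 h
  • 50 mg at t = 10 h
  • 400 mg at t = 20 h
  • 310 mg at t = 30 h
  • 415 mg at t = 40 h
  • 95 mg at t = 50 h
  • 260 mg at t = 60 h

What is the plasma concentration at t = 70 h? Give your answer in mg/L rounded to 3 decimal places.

407.109 mg/L

k = ln 2 / 15 = 0.04621 per h
Dose 1 (260 mg at t=0 h): 260·exp(−0.04621·70) = 10.237 mg/L
Dose 2 (50 mg at t=10 h): 50·exp(−0.04621·60) = 3.125 mg/L
Dose 3 (400 mg at t=20 h): 400·exp(−0.04621·50) = 39.685 mg/L
Dose 4 (310 mg at t=30 h): 310·exp(−0.04621·40) = 48.822 mg/L
Dose 5 (415 mg at t=40 h): 415·exp(−0.04621·30) = 103.750 mg/L
Dose 6 (95 mg at t=50 h): 95·exp(−0.04621·20) = 37.701 mg/L
Dose 7 (260 mg at t=60 h): 260·exp(−0.04621·10) = 163.790 mg/L
C(70) = 10.237 + 3.125 + 39.685 + 48.822 + 103.750 + 37.701 + 163.790 = 407.109 mg/L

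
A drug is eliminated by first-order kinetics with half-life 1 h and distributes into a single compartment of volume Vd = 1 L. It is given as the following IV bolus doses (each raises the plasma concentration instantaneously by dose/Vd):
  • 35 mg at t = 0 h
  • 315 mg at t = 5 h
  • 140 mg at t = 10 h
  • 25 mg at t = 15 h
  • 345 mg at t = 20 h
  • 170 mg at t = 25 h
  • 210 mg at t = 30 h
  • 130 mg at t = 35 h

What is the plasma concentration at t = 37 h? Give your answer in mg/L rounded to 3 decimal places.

k = ln 2 / 1 = 0.69315 per h
Dose 1 (35 mg at t=0 h): 35·exp(−0.69315·37) = 0.000 mg/L
Dose 2 (315 mg at t=5 h): 315·exp(−0.69315·32) = 0.000 mg/L
Dose 3 (140 mg at t=10 h): 140·exp(−0.69315·27) = 0.000 mg/L
Dose 4 (25 mg at t=15 h): 25·exp(−0.69315·22) = 0.000 mg/L
Dose 5 (345 mg at t=20 h): 345·exp(−0.69315·17) = 0.003 mg/L
Dose 6 (170 mg at t=25 h): 170·exp(−0.69315·12) = 0.042 mg/L
Dose 7 (210 mg at t=30 h): 210·exp(−0.69315·7) = 1.641 mg/L
Dose 8 (130 mg at t=35 h): 130·exp(−0.69315·2) = 32.500 mg/L
C(37) = 0.000 + 0.000 + 0.000 + 0.000 + 0.003 + 0.042 + 1.641 + 32.500 = 34.185 mg/L

34.185 mg/L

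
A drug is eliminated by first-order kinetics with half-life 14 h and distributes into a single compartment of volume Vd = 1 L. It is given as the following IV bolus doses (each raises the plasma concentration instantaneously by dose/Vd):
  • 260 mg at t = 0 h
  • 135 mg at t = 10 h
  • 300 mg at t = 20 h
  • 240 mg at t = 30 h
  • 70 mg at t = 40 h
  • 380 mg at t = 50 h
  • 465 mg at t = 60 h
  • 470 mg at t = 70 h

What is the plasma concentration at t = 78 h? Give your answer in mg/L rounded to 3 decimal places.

662.079 mg/L

k = ln 2 / 14 = 0.04951 per h
Dose 1 (260 mg at t=0 h): 260·exp(−0.04951·78) = 5.468 mg/L
Dose 2 (135 mg at t=10 h): 135·exp(−0.04951·68) = 4.658 mg/L
Dose 3 (300 mg at t=20 h): 300·exp(−0.04951·58) = 16.982 mg/L
Dose 4 (240 mg at t=30 h): 240·exp(−0.04951·48) = 22.290 mg/L
Dose 5 (70 mg at t=40 h): 70·exp(−0.04951·38) = 10.666 mg/L
Dose 6 (380 mg at t=50 h): 380·exp(−0.04951·28) = 95.000 mg/L
Dose 7 (465 mg at t=60 h): 465·exp(−0.04951·18) = 190.728 mg/L
Dose 8 (470 mg at t=70 h): 470·exp(−0.04951·8) = 316.287 mg/L
C(78) = 5.468 + 4.658 + 16.982 + 22.290 + 10.666 + 95.000 + 190.728 + 316.287 = 662.079 mg/L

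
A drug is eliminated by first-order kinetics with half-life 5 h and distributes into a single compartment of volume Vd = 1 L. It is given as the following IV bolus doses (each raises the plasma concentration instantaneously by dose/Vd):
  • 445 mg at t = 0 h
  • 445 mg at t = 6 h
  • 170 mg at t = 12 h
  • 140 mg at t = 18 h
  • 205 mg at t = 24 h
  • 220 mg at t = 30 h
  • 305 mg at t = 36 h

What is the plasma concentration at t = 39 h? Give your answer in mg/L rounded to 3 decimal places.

k = ln 2 / 5 = 0.13863 per h
Dose 1 (445 mg at t=0 h): 445·exp(−0.13863·39) = 1.997 mg/L
Dose 2 (445 mg at t=6 h): 445·exp(−0.13863·33) = 4.587 mg/L
Dose 3 (170 mg at t=12 h): 170·exp(−0.13863·27) = 4.026 mg/L
Dose 4 (140 mg at t=18 h): 140·exp(−0.13863·21) = 7.617 mg/L
Dose 5 (205 mg at t=24 h): 205·exp(−0.13863·15) = 25.625 mg/L
Dose 6 (220 mg at t=30 h): 220·exp(−0.13863·9) = 63.178 mg/L
Dose 7 (305 mg at t=36 h): 305·exp(−0.13863·3) = 201.225 mg/L
C(39) = 1.997 + 4.587 + 4.026 + 7.617 + 25.625 + 63.178 + 201.225 = 308.256 mg/L

308.256 mg/L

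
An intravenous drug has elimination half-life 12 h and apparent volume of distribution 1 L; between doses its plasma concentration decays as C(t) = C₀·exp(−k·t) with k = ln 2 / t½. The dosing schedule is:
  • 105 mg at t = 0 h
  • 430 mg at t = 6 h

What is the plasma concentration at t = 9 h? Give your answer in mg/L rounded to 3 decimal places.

424.019 mg/L

k = ln 2 / 12 = 0.05776 per h
Dose 1 (105 mg at t=0 h): 105·exp(−0.05776·9) = 62.433 mg/L
Dose 2 (430 mg at t=6 h): 430·exp(−0.05776·3) = 361.585 mg/L
C(9) = 62.433 + 361.585 = 424.019 mg/L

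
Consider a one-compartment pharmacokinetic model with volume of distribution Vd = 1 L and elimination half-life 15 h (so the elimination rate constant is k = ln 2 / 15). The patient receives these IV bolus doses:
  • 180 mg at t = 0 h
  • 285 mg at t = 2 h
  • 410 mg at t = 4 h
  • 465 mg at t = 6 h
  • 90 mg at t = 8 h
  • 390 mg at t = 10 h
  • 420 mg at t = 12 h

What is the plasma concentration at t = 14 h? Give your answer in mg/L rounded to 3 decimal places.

1612.838 mg/L

k = ln 2 / 15 = 0.04621 per h
Dose 1 (180 mg at t=0 h): 180·exp(−0.04621·14) = 94.256 mg/L
Dose 2 (285 mg at t=2 h): 285·exp(−0.04621·12) = 163.690 mg/L
Dose 3 (410 mg at t=4 h): 410·exp(−0.04621·10) = 258.284 mg/L
Dose 4 (465 mg at t=6 h): 465·exp(−0.04621·8) = 321.295 mg/L
Dose 5 (90 mg at t=8 h): 90·exp(−0.04621·6) = 68.207 mg/L
Dose 6 (390 mg at t=10 h): 390·exp(−0.04621·4) = 324.183 mg/L
Dose 7 (420 mg at t=12 h): 420·exp(−0.04621·2) = 382.923 mg/L
C(14) = 94.256 + 163.690 + 258.284 + 321.295 + 68.207 + 324.183 + 382.923 = 1612.838 mg/L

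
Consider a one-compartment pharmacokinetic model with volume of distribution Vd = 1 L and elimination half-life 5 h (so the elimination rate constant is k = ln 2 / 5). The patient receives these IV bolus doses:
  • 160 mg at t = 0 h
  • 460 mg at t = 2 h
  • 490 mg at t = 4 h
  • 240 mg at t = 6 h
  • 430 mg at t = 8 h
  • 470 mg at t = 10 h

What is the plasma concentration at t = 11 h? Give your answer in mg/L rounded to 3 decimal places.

1165.451 mg/L

k = ln 2 / 5 = 0.13863 per h
Dose 1 (160 mg at t=0 h): 160·exp(−0.13863·11) = 34.822 mg/L
Dose 2 (460 mg at t=2 h): 460·exp(−0.13863·9) = 132.100 mg/L
Dose 3 (490 mg at t=4 h): 490·exp(−0.13863·7) = 185.675 mg/L
Dose 4 (240 mg at t=6 h): 240·exp(−0.13863·5) = 120.000 mg/L
Dose 5 (430 mg at t=8 h): 430·exp(−0.13863·3) = 283.694 mg/L
Dose 6 (470 mg at t=10 h): 470·exp(−0.13863·1) = 409.159 mg/L
C(11) = 34.822 + 132.100 + 185.675 + 120.000 + 283.694 + 409.159 = 1165.451 mg/L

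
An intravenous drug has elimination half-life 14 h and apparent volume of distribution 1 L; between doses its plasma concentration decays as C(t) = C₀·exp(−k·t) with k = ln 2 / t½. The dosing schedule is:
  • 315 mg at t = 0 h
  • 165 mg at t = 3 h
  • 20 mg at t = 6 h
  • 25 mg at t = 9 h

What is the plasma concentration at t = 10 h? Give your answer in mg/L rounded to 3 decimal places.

348.866 mg/L

k = ln 2 / 14 = 0.04951 per h
Dose 1 (315 mg at t=0 h): 315·exp(−0.04951·10) = 191.995 mg/L
Dose 2 (165 mg at t=3 h): 165·exp(−0.04951·7) = 116.673 mg/L
Dose 3 (20 mg at t=6 h): 20·exp(−0.04951·4) = 16.407 mg/L
Dose 4 (25 mg at t=9 h): 25·exp(−0.04951·1) = 23.792 mg/L
C(10) = 191.995 + 116.673 + 16.407 + 23.792 = 348.866 mg/L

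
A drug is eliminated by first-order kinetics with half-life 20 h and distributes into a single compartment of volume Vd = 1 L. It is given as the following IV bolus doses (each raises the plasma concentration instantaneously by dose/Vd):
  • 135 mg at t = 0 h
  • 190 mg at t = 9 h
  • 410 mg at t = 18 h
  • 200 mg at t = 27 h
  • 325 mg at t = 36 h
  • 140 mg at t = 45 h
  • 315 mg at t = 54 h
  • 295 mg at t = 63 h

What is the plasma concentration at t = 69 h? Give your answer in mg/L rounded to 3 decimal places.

k = ln 2 / 20 = 0.03466 per h
Dose 1 (135 mg at t=0 h): 135·exp(−0.03466·69) = 12.353 mg/L
Dose 2 (190 mg at t=9 h): 190·exp(−0.03466·60) = 23.750 mg/L
Dose 3 (410 mg at t=18 h): 410·exp(−0.03466·51) = 70.010 mg/L
Dose 4 (200 mg at t=27 h): 200·exp(−0.03466·42) = 46.652 mg/L
Dose 5 (325 mg at t=36 h): 325·exp(−0.03466·33) = 103.558 mg/L
Dose 6 (140 mg at t=45 h): 140·exp(−0.03466·24) = 60.939 mg/L
Dose 7 (315 mg at t=54 h): 315·exp(−0.03466·15) = 187.300 mg/L
Dose 8 (295 mg at t=63 h): 295·exp(−0.03466·6) = 239.614 mg/L
C(69) = 12.353 + 23.750 + 70.010 + 46.652 + 103.558 + 60.939 + 187.300 + 239.614 = 744.176 mg/L

744.176 mg/L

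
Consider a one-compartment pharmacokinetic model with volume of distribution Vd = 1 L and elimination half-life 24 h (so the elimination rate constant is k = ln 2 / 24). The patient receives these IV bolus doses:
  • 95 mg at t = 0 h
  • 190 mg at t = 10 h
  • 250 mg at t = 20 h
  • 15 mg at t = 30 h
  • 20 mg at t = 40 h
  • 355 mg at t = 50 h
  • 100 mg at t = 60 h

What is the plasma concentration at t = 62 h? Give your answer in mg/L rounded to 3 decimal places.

k = ln 2 / 24 = 0.02888 per h
Dose 1 (95 mg at t=0 h): 95·exp(−0.02888·62) = 15.851 mg/L
Dose 2 (190 mg at t=10 h): 190·exp(−0.02888·52) = 42.318 mg/L
Dose 3 (250 mg at t=20 h): 250·exp(−0.02888·42) = 74.325 mg/L
Dose 4 (15 mg at t=30 h): 15·exp(−0.02888·32) = 5.953 mg/L
Dose 5 (20 mg at t=40 h): 20·exp(−0.02888·22) = 10.595 mg/L
Dose 6 (355 mg at t=50 h): 355·exp(−0.02888·12) = 251.023 mg/L
Dose 7 (100 mg at t=60 h): 100·exp(−0.02888·2) = 94.387 mg/L
C(62) = 15.851 + 42.318 + 74.325 + 5.953 + 10.595 + 251.023 + 94.387 = 494.452 mg/L

494.452 mg/L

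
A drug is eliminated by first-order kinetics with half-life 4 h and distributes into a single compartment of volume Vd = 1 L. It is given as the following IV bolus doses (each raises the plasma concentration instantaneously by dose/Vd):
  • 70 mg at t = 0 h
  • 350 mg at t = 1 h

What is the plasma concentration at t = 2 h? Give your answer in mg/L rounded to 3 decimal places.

k = ln 2 / 4 = 0.17329 per h
Dose 1 (70 mg at t=0 h): 70·exp(−0.17329·2) = 49.497 mg/L
Dose 2 (350 mg at t=1 h): 350·exp(−0.17329·1) = 294.314 mg/L
C(2) = 49.497 + 294.314 = 343.811 mg/L

343.811 mg/L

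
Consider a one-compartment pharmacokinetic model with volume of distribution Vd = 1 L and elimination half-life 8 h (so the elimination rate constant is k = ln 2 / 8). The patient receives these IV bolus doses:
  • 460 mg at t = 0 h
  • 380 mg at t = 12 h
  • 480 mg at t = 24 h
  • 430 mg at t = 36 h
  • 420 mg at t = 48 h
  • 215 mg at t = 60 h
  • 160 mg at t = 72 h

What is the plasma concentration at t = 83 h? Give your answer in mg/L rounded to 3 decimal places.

122.612 mg/L

k = ln 2 / 8 = 0.08664 per h
Dose 1 (460 mg at t=0 h): 460·exp(−0.08664·83) = 0.346 mg/L
Dose 2 (380 mg at t=12 h): 380·exp(−0.08664·71) = 0.809 mg/L
Dose 3 (480 mg at t=24 h): 480·exp(−0.08664·59) = 2.892 mg/L
Dose 4 (430 mg at t=36 h): 430·exp(−0.08664·47) = 7.327 mg/L
Dose 5 (420 mg at t=48 h): 420·exp(−0.08664·35) = 20.242 mg/L
Dose 6 (215 mg at t=60 h): 215·exp(−0.08664·23) = 29.307 mg/L
Dose 7 (160 mg at t=72 h): 160·exp(−0.08664·11) = 61.688 mg/L
C(83) = 0.346 + 0.809 + 2.892 + 7.327 + 20.242 + 29.307 + 61.688 = 122.612 mg/L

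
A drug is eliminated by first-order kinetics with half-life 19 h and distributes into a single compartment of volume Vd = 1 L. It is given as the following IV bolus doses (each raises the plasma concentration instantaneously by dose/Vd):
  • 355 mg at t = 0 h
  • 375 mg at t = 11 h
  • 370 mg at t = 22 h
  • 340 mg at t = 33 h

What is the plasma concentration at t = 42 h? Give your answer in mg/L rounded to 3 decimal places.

k = ln 2 / 19 = 0.03648 per h
Dose 1 (355 mg at t=0 h): 355·exp(−0.03648·42) = 76.700 mg/L
Dose 2 (375 mg at t=11 h): 375·exp(−0.03648·31) = 121.026 mg/L
Dose 3 (370 mg at t=22 h): 370·exp(−0.03648·20) = 178.373 mg/L
Dose 4 (340 mg at t=33 h): 340·exp(−0.03648·9) = 244.842 mg/L
C(42) = 76.700 + 121.026 + 178.373 + 244.842 = 620.940 mg/L

620.940 mg/L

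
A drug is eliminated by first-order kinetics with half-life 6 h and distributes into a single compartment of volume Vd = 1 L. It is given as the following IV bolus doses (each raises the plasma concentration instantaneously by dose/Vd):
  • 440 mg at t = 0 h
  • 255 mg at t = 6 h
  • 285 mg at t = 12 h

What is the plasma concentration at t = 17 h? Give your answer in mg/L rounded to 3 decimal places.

k = ln 2 / 6 = 0.11552 per h
Dose 1 (440 mg at t=0 h): 440·exp(−0.11552·17) = 61.735 mg/L
Dose 2 (255 mg at t=6 h): 255·exp(−0.11552·11) = 71.557 mg/L
Dose 3 (285 mg at t=12 h): 285·exp(−0.11552·5) = 159.951 mg/L
C(17) = 61.735 + 71.557 + 159.951 = 293.243 mg/L

293.243 mg/L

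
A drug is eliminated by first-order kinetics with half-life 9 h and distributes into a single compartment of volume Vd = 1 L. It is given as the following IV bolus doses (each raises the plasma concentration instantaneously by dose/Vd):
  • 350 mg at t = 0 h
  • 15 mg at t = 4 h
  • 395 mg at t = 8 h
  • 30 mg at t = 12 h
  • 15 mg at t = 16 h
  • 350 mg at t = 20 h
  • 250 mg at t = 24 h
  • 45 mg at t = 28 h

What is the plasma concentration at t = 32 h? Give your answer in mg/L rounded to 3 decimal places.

k = ln 2 / 9 = 0.07702 per h
Dose 1 (350 mg at t=0 h): 350·exp(−0.07702·32) = 29.767 mg/L
Dose 2 (15 mg at t=4 h): 15·exp(−0.07702·28) = 1.736 mg/L
Dose 3 (395 mg at t=8 h): 395·exp(−0.07702·24) = 62.209 mg/L
Dose 4 (30 mg at t=12 h): 30·exp(−0.07702·20) = 6.429 mg/L
Dose 5 (15 mg at t=16 h): 15·exp(−0.07702·16) = 4.374 mg/L
Dose 6 (350 mg at t=20 h): 350·exp(−0.07702·12) = 138.898 mg/L
Dose 7 (250 mg at t=24 h): 250·exp(−0.07702·8) = 135.007 mg/L
Dose 8 (45 mg at t=28 h): 45·exp(−0.07702·4) = 33.069 mg/L
C(32) = 29.767 + 1.736 + 62.209 + 6.429 + 4.374 + 138.898 + 135.007 + 33.069 = 411.490 mg/L

411.490 mg/L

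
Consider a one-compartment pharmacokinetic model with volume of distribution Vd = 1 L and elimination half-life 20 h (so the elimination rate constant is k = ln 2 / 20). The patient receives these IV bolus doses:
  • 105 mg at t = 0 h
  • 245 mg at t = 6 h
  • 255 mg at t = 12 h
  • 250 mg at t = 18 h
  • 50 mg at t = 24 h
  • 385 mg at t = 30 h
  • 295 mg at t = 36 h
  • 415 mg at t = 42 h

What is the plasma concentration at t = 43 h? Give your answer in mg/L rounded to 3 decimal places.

k = ln 2 / 20 = 0.03466 per h
Dose 1 (105 mg at t=0 h): 105·exp(−0.03466·43) = 23.658 mg/L
Dose 2 (245 mg at t=6 h): 245·exp(−0.03466·37) = 67.961 mg/L
Dose 3 (255 mg at t=12 h): 255·exp(−0.03466·31) = 87.085 mg/L
Dose 4 (250 mg at t=18 h): 250·exp(−0.03466·25) = 105.112 mg/L
Dose 5 (50 mg at t=24 h): 50·exp(−0.03466·19) = 25.882 mg/L
Dose 6 (385 mg at t=30 h): 385·exp(−0.03466·13) = 245.353 mg/L
Dose 7 (295 mg at t=36 h): 295·exp(−0.03466·7) = 231.452 mg/L
Dose 8 (415 mg at t=42 h): 415·exp(−0.03466·1) = 400.864 mg/L
C(43) = 23.658 + 67.961 + 87.085 + 105.112 + 25.882 + 245.353 + 231.452 + 400.864 = 1187.367 mg/L

1187.367 mg/L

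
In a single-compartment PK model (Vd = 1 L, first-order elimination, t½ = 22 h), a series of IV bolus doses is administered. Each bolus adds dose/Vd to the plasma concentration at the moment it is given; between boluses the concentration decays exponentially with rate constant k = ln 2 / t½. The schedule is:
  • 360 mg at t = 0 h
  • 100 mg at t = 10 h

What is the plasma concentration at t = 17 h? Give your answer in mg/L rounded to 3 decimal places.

k = ln 2 / 22 = 0.03151 per h
Dose 1 (360 mg at t=0 h): 360·exp(−0.03151·17) = 210.712 mg/L
Dose 2 (100 mg at t=10 h): 100·exp(−0.03151·7) = 80.208 mg/L
C(17) = 210.712 + 80.208 = 290.920 mg/L

290.920 mg/L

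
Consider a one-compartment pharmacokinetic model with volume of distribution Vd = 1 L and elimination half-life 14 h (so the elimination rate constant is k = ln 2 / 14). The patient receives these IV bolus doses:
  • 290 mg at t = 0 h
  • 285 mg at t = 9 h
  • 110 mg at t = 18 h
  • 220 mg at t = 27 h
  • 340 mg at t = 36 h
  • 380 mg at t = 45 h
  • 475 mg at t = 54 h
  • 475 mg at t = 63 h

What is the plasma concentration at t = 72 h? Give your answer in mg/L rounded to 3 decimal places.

708.161 mg/L

k = ln 2 / 14 = 0.04951 per h
Dose 1 (290 mg at t=0 h): 290·exp(−0.04951·72) = 8.208 mg/L
Dose 2 (285 mg at t=9 h): 285·exp(−0.04951·63) = 12.595 mg/L
Dose 3 (110 mg at t=18 h): 110·exp(−0.04951·54) = 7.591 mg/L
Dose 4 (220 mg at t=27 h): 220·exp(−0.04951·45) = 23.704 mg/L
Dose 5 (340 mg at t=36 h): 340·exp(−0.04951·36) = 57.201 mg/L
Dose 6 (380 mg at t=45 h): 380·exp(−0.04951·27) = 99.822 mg/L
Dose 7 (475 mg at t=54 h): 475·exp(−0.04951·18) = 194.830 mg/L
Dose 8 (475 mg at t=63 h): 475·exp(−0.04951·9) = 304.211 mg/L
C(72) = 8.208 + 12.595 + 7.591 + 23.704 + 57.201 + 99.822 + 194.830 + 304.211 = 708.161 mg/L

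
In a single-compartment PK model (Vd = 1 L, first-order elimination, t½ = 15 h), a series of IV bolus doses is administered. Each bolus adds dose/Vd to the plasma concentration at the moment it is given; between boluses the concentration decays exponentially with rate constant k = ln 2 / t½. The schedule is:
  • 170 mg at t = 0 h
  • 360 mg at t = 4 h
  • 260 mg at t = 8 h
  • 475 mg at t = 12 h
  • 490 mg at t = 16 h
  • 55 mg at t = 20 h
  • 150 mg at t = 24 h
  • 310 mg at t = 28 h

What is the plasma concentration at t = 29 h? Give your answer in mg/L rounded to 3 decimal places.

1193.023 mg/L

k = ln 2 / 15 = 0.04621 per h
Dose 1 (170 mg at t=0 h): 170·exp(−0.04621·29) = 44.510 mg/L
Dose 2 (360 mg at t=4 h): 360·exp(−0.04621·25) = 113.393 mg/L
Dose 3 (260 mg at t=8 h): 260·exp(−0.04621·21) = 98.522 mg/L
Dose 4 (475 mg at t=12 h): 475·exp(−0.04621·17) = 216.534 mg/L
Dose 5 (490 mg at t=16 h): 490·exp(−0.04621·13) = 268.722 mg/L
Dose 6 (55 mg at t=20 h): 55·exp(−0.04621·9) = 36.286 mg/L
Dose 7 (150 mg at t=24 h): 150·exp(−0.04621·5) = 119.055 mg/L
Dose 8 (310 mg at t=28 h): 310·exp(−0.04621·1) = 296.001 mg/L
C(29) = 44.510 + 113.393 + 98.522 + 216.534 + 268.722 + 36.286 + 119.055 + 296.001 = 1193.023 mg/L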